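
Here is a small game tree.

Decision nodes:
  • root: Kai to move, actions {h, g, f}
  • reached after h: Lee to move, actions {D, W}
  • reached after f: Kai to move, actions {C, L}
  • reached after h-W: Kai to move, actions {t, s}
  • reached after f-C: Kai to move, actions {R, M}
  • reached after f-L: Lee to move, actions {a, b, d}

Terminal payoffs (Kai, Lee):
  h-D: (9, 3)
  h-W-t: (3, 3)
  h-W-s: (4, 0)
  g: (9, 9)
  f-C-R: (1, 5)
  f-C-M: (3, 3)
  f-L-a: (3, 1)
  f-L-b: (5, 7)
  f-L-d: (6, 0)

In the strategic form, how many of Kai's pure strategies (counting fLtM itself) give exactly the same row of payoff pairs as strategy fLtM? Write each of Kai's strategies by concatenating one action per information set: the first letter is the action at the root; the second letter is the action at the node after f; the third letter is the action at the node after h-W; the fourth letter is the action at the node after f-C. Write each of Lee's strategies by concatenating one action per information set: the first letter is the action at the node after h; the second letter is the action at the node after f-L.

4

Row for fLtM (columns Da, Db, Dd, Wa, Wb, Wd): (3,1) (5,7) (6,0) (3,1) (5,7) (6,0).
Under fLtM, Kai's choice at the node after h-W and at the node after f-C can never be reached regardless of what Lee does, so varying those choices leaves every outcome unchanged.
Holding the reachable choices fixed and varying the unreachable ones freely already gives 2 × 2 = 4 equivalent strategies.
No other strategy reproduces this row, so those 4 are the full class: fLtR, fLtM, fLsR, fLsM.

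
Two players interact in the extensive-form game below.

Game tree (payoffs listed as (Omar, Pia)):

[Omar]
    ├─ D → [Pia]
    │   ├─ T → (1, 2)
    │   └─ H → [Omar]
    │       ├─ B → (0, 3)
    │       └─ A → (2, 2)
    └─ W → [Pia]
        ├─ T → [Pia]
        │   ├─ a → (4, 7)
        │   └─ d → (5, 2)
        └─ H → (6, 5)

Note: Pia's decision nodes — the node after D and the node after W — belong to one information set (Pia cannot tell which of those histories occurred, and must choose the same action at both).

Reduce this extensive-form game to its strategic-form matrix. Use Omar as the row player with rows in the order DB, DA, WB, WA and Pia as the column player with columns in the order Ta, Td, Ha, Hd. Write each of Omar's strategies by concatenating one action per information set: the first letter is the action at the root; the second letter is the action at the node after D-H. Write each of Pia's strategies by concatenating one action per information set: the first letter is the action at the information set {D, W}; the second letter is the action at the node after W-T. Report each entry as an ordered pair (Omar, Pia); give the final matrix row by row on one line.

           Ta       Td       Ha       Hd
  DB    (1,2)    (1,2)    (0,3)    (0,3)
  DA    (1,2)    (1,2)    (2,2)    (2,2)
  WB    (4,7)    (5,2)    (6,5)    (6,5)
  WA    (4,7)    (5,2)    (6,5)    (6,5)

DB: (1,2) (1,2) (0,3) (0,3) | DA: (1,2) (1,2) (2,2) (2,2) | WB: (4,7) (5,2) (6,5) (6,5) | WA: (4,7) (5,2) (6,5) (6,5)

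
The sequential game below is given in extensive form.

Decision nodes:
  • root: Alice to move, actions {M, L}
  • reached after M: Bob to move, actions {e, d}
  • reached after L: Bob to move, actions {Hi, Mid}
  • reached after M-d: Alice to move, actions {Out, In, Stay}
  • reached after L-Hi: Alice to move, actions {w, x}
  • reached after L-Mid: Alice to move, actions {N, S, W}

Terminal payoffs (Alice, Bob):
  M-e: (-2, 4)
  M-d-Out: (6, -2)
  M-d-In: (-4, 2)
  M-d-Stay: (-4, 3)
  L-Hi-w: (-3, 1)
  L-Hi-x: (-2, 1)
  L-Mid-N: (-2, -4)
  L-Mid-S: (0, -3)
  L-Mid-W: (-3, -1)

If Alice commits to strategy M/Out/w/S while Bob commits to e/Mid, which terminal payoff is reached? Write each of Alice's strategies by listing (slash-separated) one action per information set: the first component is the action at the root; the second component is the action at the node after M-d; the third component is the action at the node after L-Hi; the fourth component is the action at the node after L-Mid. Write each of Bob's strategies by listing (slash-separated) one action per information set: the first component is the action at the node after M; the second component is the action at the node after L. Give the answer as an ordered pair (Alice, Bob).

Trace the play path from the root:
  Alice plays M
  Bob plays e at [M]
→ terminal payoff (-2, 4).
(Alice's choice at the node after M-d is never reached on this path, so it doesn't affect the outcome.)

(-2, 4)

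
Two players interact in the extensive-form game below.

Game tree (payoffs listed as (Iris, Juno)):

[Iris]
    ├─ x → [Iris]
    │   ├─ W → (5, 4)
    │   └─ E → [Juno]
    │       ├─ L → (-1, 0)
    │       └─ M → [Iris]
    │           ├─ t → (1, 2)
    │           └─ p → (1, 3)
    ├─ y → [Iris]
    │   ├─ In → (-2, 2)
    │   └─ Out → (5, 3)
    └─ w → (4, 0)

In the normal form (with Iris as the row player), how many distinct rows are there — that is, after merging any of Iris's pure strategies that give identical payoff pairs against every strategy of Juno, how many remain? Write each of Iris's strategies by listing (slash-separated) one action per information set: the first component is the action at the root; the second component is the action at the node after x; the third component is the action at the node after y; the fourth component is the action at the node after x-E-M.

6

Iris has 24 pure strategies: x/W/In/t, x/W/In/p, x/W/Out/t, x/W/Out/p, x/E/In/t, x/E/In/p, x/E/Out/t, x/E/Out/p, y/W/In/t, y/W/In/p, y/W/Out/t, y/W/Out/p, y/E/In/t, y/E/In/p, y/E/Out/t, y/E/Out/p, w/W/In/t, w/W/In/p, w/W/Out/t, w/W/Out/p, w/E/In/t, w/E/In/p, w/E/Out/t, w/E/Out/p. Columns: L, M.
{x/W/In/t, x/W/In/p, x/W/Out/t, x/W/Out/p} → row (5,4) (5,4)
{x/E/In/t, x/E/Out/t} → row (-1,0) (1,2)
{x/E/In/p, x/E/Out/p} → row (-1,0) (1,3)
{y/W/In/t, y/W/In/p, y/E/In/t, y/E/In/p} → row (-2,2) (-2,2)
{y/W/Out/t, y/W/Out/p, y/E/Out/t, y/E/Out/p} → row (5,3) (5,3)
{w/W/In/t, w/W/In/p, w/W/Out/t, w/W/Out/p, w/E/In/t, w/E/In/p, w/E/Out/t, w/E/Out/p} → row (4,0) (4,0)
That's 6 distinct rows out of 24 strategies.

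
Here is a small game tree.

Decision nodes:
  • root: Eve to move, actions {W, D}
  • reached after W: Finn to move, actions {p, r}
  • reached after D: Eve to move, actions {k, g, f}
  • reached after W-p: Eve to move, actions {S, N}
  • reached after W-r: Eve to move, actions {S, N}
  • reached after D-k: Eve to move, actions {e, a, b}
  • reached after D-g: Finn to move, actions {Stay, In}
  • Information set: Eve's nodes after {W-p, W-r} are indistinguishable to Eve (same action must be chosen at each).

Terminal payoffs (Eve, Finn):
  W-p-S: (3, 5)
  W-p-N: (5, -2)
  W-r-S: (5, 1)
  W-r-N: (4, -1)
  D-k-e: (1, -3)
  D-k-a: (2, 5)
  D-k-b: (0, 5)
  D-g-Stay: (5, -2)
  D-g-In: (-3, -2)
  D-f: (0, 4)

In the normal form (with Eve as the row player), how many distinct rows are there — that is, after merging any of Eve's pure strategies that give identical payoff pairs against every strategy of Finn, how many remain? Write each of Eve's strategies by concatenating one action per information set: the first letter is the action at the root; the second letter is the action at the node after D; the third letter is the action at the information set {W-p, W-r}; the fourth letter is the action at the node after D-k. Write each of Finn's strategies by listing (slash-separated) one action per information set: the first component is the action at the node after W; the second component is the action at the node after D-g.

Eve has 36 pure strategies: WkSe, WkSa, WkSb, WkNe, WkNa, WkNb, WgSe, WgSa, WgSb, WgNe, WgNa, WgNb, WfSe, WfSa, WfSb, WfNe, WfNa, WfNb, DkSe, DkSa, DkSb, DkNe, DkNa, DkNb, DgSe, DgSa, DgSb, DgNe, DgNa, DgNb, DfSe, DfSa, DfSb, DfNe, DfNa, DfNb. Columns: p/Stay, p/In, r/Stay, r/In.
{WkSe, WkSa, WkSb, WgSe, WgSa, WgSb, WfSe, WfSa, WfSb} → row (3,5) (3,5) (5,1) (5,1)
{WkNe, WkNa, WkNb, WgNe, WgNa, WgNb, WfNe, WfNa, WfNb} → row (5,-2) (5,-2) (4,-1) (4,-1)
{DkSe, DkNe} → row (1,-3) (1,-3) (1,-3) (1,-3)
{DkSa, DkNa} → row (2,5) (2,5) (2,5) (2,5)
{DkSb, DkNb} → row (0,5) (0,5) (0,5) (0,5)
{DgSe, DgSa, DgSb, DgNe, DgNa, DgNb} → row (5,-2) (-3,-2) (5,-2) (-3,-2)
{DfSe, DfSa, DfSb, DfNe, DfNa, DfNb} → row (0,4) (0,4) (0,4) (0,4)
That's 7 distinct rows out of 36 strategies.

7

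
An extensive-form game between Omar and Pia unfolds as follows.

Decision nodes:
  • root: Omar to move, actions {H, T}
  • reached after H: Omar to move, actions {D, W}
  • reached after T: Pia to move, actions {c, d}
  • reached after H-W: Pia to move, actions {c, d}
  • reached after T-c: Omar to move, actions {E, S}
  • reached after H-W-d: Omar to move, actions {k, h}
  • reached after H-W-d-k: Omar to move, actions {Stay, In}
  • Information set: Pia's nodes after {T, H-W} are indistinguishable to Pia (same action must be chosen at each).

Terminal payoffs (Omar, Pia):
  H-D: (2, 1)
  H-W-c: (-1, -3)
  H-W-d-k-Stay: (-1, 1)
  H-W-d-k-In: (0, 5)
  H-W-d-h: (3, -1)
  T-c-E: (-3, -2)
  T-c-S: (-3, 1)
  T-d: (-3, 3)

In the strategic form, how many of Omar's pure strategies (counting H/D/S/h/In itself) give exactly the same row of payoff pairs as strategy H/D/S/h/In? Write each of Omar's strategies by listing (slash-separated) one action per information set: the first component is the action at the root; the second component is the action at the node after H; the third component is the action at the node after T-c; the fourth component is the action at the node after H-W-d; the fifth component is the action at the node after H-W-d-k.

8

Row for H/D/S/h/In (columns c, d): (2,1) (2,1).
Under H/D/S/h/In, Omar's choice at the node after T-c and at the node after H-W-d and at the node after H-W-d-k can never be reached regardless of what Pia does, so varying those choices leaves every outcome unchanged.
Holding the reachable choices fixed and varying the unreachable ones freely already gives 2 × 2 × 2 = 8 equivalent strategies.
No other strategy reproduces this row, so those 8 are the full class: H/D/E/k/Stay, H/D/E/k/In, H/D/E/h/Stay, H/D/E/h/In, H/D/S/k/Stay, H/D/S/k/In, H/D/S/h/Stay, H/D/S/h/In.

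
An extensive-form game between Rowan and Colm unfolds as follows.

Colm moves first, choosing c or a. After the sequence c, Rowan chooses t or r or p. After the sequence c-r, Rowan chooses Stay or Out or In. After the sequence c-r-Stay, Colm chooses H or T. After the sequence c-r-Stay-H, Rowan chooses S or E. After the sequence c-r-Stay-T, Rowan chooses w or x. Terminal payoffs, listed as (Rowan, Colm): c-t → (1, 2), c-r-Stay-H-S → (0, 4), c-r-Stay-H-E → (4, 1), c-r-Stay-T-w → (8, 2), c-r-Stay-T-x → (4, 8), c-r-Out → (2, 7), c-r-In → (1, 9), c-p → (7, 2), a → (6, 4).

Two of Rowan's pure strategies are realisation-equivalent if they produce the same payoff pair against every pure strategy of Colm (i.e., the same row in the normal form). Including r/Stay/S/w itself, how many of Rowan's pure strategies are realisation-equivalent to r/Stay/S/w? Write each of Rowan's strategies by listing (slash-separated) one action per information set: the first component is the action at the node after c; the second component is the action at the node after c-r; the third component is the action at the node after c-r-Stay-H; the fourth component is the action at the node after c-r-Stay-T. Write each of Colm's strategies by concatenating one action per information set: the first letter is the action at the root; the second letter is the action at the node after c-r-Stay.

1

Row for r/Stay/S/w (columns cH, cT, aH, aT): (0,4) (8,2) (6,4) (6,4).
Every one of Rowan's information sets is on the play path for some reply by Colm when Rowan follows r/Stay/S/w.
Changing the action at any of them therefore changes at least one column, so only r/Stay/S/w itself gives this row.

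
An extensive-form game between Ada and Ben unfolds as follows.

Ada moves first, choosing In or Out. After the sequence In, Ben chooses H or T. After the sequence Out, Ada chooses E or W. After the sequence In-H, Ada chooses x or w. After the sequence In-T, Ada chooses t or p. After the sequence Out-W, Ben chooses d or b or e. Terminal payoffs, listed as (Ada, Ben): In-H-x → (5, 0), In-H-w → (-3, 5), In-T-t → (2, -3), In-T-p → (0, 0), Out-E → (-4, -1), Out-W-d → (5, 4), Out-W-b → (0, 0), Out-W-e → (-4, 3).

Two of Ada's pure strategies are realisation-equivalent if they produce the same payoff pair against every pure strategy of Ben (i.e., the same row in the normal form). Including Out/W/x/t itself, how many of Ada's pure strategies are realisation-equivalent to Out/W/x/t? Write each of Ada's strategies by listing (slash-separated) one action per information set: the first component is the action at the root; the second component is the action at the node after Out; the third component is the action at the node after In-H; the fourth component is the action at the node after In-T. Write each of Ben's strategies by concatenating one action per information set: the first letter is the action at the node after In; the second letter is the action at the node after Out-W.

4

Row for Out/W/x/t (columns Hd, Hb, He, Td, Tb, Te): (5,4) (0,0) (-4,3) (5,4) (0,0) (-4,3).
Under Out/W/x/t, Ada's choice at the node after In-H and at the node after In-T can never be reached regardless of what Ben does, so varying those choices leaves every outcome unchanged.
Holding the reachable choices fixed and varying the unreachable ones freely already gives 2 × 2 = 4 equivalent strategies.
No other strategy reproduces this row, so those 4 are the full class: Out/W/x/t, Out/W/x/p, Out/W/w/t, Out/W/w/p.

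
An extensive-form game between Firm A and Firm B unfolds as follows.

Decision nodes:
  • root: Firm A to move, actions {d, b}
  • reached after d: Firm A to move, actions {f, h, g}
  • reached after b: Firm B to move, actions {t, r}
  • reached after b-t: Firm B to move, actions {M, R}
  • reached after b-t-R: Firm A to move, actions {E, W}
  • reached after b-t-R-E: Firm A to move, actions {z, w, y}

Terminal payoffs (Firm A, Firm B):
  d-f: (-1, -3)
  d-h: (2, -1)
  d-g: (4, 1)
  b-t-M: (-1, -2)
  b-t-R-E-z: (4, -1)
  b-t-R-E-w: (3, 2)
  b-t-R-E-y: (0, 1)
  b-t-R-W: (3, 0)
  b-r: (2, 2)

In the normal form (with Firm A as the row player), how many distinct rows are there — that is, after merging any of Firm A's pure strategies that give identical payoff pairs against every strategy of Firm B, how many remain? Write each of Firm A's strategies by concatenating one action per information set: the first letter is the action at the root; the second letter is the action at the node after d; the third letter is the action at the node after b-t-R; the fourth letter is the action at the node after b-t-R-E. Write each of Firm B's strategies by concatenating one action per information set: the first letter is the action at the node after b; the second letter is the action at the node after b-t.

Firm A has 36 pure strategies: dfEz, dfEw, dfEy, dfWz, dfWw, dfWy, dhEz, dhEw, dhEy, dhWz, dhWw, dhWy, dgEz, dgEw, dgEy, dgWz, dgWw, dgWy, bfEz, bfEw, bfEy, bfWz, bfWw, bfWy, bhEz, bhEw, bhEy, bhWz, bhWw, bhWy, bgEz, bgEw, bgEy, bgWz, bgWw, bgWy. Columns: tM, tR, rM, rR.
{dfEz, dfEw, dfEy, dfWz, dfWw, dfWy} → row (-1,-3) (-1,-3) (-1,-3) (-1,-3)
{dhEz, dhEw, dhEy, dhWz, dhWw, dhWy} → row (2,-1) (2,-1) (2,-1) (2,-1)
{dgEz, dgEw, dgEy, dgWz, dgWw, dgWy} → row (4,1) (4,1) (4,1) (4,1)
{bfEz, bhEz, bgEz} → row (-1,-2) (4,-1) (2,2) (2,2)
{bfEw, bhEw, bgEw} → row (-1,-2) (3,2) (2,2) (2,2)
{bfEy, bhEy, bgEy} → row (-1,-2) (0,1) (2,2) (2,2)
{bfWz, bfWw, bfWy, bhWz, bhWw, bhWy, bgWz, bgWw, bgWy} → row (-1,-2) (3,0) (2,2) (2,2)
That's 7 distinct rows out of 36 strategies.

7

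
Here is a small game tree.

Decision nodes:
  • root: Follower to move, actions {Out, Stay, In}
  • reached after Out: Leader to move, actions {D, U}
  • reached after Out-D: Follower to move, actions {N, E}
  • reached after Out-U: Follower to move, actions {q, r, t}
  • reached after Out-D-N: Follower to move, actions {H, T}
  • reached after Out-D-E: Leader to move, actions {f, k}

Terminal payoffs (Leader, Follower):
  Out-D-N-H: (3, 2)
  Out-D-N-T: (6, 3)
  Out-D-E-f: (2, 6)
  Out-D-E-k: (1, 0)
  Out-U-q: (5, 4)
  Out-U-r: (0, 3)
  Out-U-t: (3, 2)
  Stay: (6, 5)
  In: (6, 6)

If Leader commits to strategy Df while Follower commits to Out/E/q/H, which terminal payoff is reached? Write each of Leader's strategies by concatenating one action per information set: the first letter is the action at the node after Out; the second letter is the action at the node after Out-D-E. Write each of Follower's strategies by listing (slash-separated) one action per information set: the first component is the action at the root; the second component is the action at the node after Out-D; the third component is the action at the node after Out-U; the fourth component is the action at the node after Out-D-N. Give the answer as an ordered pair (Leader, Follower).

(2, 6)

Trace the play path from the root:
  Follower plays Out
  Leader plays D at [Out]
  Follower plays E at [Out-D]
  Leader plays f at [Out-D-E]
→ terminal payoff (2, 6).
(Follower's choice at the node after Out-U is never reached on this path, so it doesn't affect the outcome.)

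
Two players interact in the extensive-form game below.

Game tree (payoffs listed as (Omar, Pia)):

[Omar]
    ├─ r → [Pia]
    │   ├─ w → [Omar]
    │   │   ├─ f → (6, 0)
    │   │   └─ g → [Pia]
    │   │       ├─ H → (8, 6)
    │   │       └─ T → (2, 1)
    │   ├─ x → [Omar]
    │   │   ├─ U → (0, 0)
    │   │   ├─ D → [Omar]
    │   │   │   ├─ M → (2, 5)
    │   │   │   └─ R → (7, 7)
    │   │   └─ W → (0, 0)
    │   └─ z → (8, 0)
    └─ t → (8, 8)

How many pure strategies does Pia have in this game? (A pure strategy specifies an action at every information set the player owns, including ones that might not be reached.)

Pia owns the node after r with actions {w, x, z} — three choices.
Pia owns the node after r-w-g with actions {H, T} — two choices.
A pure strategy fixes one action at each information set independently, so the count is the product 3 × 2 = 6.
(For reference, Omar has 24 pure strategies, giving a 6×24 normal-form matrix.)

6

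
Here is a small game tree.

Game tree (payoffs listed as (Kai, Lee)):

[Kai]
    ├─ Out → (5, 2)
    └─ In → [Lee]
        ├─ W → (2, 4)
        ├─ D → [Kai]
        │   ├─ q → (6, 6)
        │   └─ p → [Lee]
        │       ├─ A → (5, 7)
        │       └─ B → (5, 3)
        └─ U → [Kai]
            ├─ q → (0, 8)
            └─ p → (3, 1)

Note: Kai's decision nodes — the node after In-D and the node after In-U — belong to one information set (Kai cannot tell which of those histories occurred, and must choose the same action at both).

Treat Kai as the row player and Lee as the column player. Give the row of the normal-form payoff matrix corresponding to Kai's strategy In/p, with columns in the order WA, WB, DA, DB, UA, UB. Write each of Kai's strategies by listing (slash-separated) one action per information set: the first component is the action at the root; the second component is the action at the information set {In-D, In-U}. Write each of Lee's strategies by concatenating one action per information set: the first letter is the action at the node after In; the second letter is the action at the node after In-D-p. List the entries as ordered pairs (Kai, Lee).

vs WA: Kai plays In → Lee plays W at [In] → (2, 4)
vs WB: Kai plays In → Lee plays W at [In] → (2, 4)
vs DA: Kai plays In → Lee plays D at [In] → Kai plays p at [In-D] → Lee plays A at [In-D-p] → (5, 7)
vs DB: Kai plays In → Lee plays D at [In] → Kai plays p at [In-D] → Lee plays B at [In-D-p] → (5, 3)
vs UA: Kai plays In → Lee plays U at [In] → Kai plays p at [In-U] → (3, 1)
vs UB: Kai plays In → Lee plays U at [In] → Kai plays p at [In-U] → (3, 1)

(2,4) (2,4) (5,7) (5,3) (3,1) (3,1)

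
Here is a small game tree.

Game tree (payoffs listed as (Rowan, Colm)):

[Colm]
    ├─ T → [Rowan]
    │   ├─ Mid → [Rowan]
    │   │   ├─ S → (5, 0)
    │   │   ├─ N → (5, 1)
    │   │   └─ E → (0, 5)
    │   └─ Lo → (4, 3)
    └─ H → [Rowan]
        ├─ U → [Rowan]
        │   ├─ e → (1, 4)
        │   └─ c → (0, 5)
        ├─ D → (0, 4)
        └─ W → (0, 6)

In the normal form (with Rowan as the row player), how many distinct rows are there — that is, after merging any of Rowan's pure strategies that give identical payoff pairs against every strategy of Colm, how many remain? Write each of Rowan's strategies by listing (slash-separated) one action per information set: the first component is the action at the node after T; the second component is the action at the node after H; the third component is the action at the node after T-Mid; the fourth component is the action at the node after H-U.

Rowan has 36 pure strategies: Mid/U/S/e, Mid/U/S/c, Mid/U/N/e, Mid/U/N/c, Mid/U/E/e, Mid/U/E/c, Mid/D/S/e, Mid/D/S/c, Mid/D/N/e, Mid/D/N/c, Mid/D/E/e, Mid/D/E/c, Mid/W/S/e, Mid/W/S/c, Mid/W/N/e, Mid/W/N/c, Mid/W/E/e, Mid/W/E/c, Lo/U/S/e, Lo/U/S/c, Lo/U/N/e, Lo/U/N/c, Lo/U/E/e, Lo/U/E/c, Lo/D/S/e, Lo/D/S/c, Lo/D/N/e, Lo/D/N/c, Lo/D/E/e, Lo/D/E/c, Lo/W/S/e, Lo/W/S/c, Lo/W/N/e, Lo/W/N/c, Lo/W/E/e, Lo/W/E/c. Columns: T, H.
{Mid/U/S/e} → row (5,0) (1,4)
{Mid/U/S/c} → row (5,0) (0,5)
{Mid/U/N/e} → row (5,1) (1,4)
{Mid/U/N/c} → row (5,1) (0,5)
{Mid/U/E/e} → row (0,5) (1,4)
{Mid/U/E/c} → row (0,5) (0,5)
{Mid/D/S/e, Mid/D/S/c} → row (5,0) (0,4)
{Mid/D/N/e, Mid/D/N/c} → row (5,1) (0,4)
{Mid/D/E/e, Mid/D/E/c} → row (0,5) (0,4)
{Mid/W/S/e, Mid/W/S/c} → row (5,0) (0,6)
{Mid/W/N/e, Mid/W/N/c} → row (5,1) (0,6)
{Mid/W/E/e, Mid/W/E/c} → row (0,5) (0,6)
{Lo/U/S/e, Lo/U/N/e, Lo/U/E/e} → row (4,3) (1,4)
{Lo/U/S/c, Lo/U/N/c, Lo/U/E/c} → row (4,3) (0,5)
{Lo/D/S/e, Lo/D/S/c, Lo/D/N/e, Lo/D/N/c, Lo/D/E/e, Lo/D/E/c} → row (4,3) (0,4)
{Lo/W/S/e, Lo/W/S/c, Lo/W/N/e, Lo/W/N/c, Lo/W/E/e, Lo/W/E/c} → row (4,3) (0,6)
That's 16 distinct rows out of 36 strategies.

16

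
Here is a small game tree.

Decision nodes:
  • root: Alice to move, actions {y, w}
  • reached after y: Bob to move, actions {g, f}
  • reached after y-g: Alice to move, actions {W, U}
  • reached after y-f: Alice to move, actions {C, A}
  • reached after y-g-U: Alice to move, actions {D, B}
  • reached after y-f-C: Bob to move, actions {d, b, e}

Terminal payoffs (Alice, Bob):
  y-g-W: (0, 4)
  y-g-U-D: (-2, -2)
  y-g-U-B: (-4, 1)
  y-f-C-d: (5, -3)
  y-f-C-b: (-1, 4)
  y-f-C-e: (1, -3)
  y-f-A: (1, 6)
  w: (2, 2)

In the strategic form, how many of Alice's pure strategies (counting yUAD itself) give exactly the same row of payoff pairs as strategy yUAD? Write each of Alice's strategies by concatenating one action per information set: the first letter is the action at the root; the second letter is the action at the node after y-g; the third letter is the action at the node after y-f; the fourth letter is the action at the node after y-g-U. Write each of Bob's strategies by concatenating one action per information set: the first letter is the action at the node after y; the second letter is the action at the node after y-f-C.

1

Row for yUAD (columns gd, gb, ge, fd, fb, fe): (-2,-2) (-2,-2) (-2,-2) (1,6) (1,6) (1,6).
Every one of Alice's information sets is on the play path for some reply by Bob when Alice follows yUAD.
Changing the action at any of them therefore changes at least one column, so only yUAD itself gives this row.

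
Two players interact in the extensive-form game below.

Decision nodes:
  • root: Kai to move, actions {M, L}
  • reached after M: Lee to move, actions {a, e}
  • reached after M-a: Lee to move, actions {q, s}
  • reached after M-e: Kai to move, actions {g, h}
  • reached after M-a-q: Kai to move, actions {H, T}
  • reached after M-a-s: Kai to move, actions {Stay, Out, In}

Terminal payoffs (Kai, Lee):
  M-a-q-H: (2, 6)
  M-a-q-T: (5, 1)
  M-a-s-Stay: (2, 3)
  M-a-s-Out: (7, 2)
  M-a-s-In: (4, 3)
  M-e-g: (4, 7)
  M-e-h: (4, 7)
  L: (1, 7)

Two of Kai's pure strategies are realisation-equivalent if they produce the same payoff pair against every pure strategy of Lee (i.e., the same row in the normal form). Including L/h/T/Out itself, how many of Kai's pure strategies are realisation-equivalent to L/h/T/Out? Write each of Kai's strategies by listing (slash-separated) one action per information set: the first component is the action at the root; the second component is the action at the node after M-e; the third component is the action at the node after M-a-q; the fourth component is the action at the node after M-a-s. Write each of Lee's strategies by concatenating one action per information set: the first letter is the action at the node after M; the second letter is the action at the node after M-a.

12

Row for L/h/T/Out (columns aq, as, eq, es): (1,7) (1,7) (1,7) (1,7).
Under L/h/T/Out, Kai's choice at the node after M-e and at the node after M-a-q and at the node after M-a-s can never be reached regardless of what Lee does, so varying those choices leaves every outcome unchanged.
Holding the reachable choices fixed and varying the unreachable ones freely already gives 2 × 2 × 3 = 12 equivalent strategies.
No other strategy reproduces this row, so those 12 are the full class: L/g/H/Stay, L/g/H/Out, L/g/H/In, L/g/T/Stay, L/g/T/Out, L/g/T/In, L/h/H/Stay, L/h/H/Out, L/h/H/In, L/h/T/Stay, L/h/T/Out, L/h/T/In.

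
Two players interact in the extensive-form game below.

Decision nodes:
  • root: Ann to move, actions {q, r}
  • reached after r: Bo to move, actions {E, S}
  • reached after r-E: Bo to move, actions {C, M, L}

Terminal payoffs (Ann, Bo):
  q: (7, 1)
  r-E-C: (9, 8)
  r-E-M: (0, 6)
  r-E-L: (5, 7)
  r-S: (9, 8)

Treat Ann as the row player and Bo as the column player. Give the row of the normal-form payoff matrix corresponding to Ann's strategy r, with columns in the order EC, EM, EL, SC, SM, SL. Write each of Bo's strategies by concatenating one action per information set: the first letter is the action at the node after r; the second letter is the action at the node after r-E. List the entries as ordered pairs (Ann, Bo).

vs EC: Ann plays r → Bo plays E at [r] → Bo plays C at [r-E] → (9, 8)
vs EM: Ann plays r → Bo plays E at [r] → Bo plays M at [r-E] → (0, 6)
vs EL: Ann plays r → Bo plays E at [r] → Bo plays L at [r-E] → (5, 7)
vs SC: Ann plays r → Bo plays S at [r] → (9, 8)
vs SM: Ann plays r → Bo plays S at [r] → (9, 8)
vs SL: Ann plays r → Bo plays S at [r] → (9, 8)

(9,8) (0,6) (5,7) (9,8) (9,8) (9,8)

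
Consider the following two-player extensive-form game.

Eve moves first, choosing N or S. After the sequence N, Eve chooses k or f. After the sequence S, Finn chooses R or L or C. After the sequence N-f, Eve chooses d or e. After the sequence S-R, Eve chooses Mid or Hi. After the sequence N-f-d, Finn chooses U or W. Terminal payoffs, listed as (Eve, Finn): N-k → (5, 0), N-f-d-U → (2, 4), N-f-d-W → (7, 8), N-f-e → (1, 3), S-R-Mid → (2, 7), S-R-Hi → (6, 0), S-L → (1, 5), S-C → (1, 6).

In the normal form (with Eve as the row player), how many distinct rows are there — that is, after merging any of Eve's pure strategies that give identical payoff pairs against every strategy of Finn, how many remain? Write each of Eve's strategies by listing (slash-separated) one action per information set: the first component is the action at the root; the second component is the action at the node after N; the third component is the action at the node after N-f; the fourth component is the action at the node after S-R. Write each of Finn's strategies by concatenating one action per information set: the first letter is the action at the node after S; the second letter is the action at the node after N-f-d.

Eve has 16 pure strategies: N/k/d/Mid, N/k/d/Hi, N/k/e/Mid, N/k/e/Hi, N/f/d/Mid, N/f/d/Hi, N/f/e/Mid, N/f/e/Hi, S/k/d/Mid, S/k/d/Hi, S/k/e/Mid, S/k/e/Hi, S/f/d/Mid, S/f/d/Hi, S/f/e/Mid, S/f/e/Hi. Columns: RU, RW, LU, LW, CU, CW.
{N/k/d/Mid, N/k/d/Hi, N/k/e/Mid, N/k/e/Hi} → row (5,0) (5,0) (5,0) (5,0) (5,0) (5,0)
{N/f/d/Mid, N/f/d/Hi} → row (2,4) (7,8) (2,4) (7,8) (2,4) (7,8)
{N/f/e/Mid, N/f/e/Hi} → row (1,3) (1,3) (1,3) (1,3) (1,3) (1,3)
{S/k/d/Mid, S/k/e/Mid, S/f/d/Mid, S/f/e/Mid} → row (2,7) (2,7) (1,5) (1,5) (1,6) (1,6)
{S/k/d/Hi, S/k/e/Hi, S/f/d/Hi, S/f/e/Hi} → row (6,0) (6,0) (1,5) (1,5) (1,6) (1,6)
That's 5 distinct rows out of 16 strategies.

5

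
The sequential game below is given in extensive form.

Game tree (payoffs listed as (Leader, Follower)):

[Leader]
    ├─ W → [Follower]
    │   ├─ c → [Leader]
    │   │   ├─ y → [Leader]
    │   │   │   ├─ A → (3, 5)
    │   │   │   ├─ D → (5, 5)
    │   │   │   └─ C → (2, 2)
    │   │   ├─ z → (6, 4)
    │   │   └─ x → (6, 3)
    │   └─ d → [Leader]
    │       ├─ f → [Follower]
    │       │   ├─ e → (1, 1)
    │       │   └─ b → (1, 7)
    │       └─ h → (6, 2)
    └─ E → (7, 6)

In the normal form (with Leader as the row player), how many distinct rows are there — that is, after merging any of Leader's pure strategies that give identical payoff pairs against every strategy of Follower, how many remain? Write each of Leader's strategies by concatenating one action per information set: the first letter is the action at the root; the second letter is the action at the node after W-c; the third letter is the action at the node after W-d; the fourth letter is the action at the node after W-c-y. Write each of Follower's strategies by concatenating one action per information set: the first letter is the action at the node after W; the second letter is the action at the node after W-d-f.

11

Leader has 36 pure strategies: WyfA, WyfD, WyfC, WyhA, WyhD, WyhC, WzfA, WzfD, WzfC, WzhA, WzhD, WzhC, WxfA, WxfD, WxfC, WxhA, WxhD, WxhC, EyfA, EyfD, EyfC, EyhA, EyhD, EyhC, EzfA, EzfD, EzfC, EzhA, EzhD, EzhC, ExfA, ExfD, ExfC, ExhA, ExhD, ExhC. Columns: ce, cb, de, db.
{WyfA} → row (3,5) (3,5) (1,1) (1,7)
{WyfD} → row (5,5) (5,5) (1,1) (1,7)
{WyfC} → row (2,2) (2,2) (1,1) (1,7)
{WyhA} → row (3,5) (3,5) (6,2) (6,2)
{WyhD} → row (5,5) (5,5) (6,2) (6,2)
{WyhC} → row (2,2) (2,2) (6,2) (6,2)
{WzfA, WzfD, WzfC} → row (6,4) (6,4) (1,1) (1,7)
{WzhA, WzhD, WzhC} → row (6,4) (6,4) (6,2) (6,2)
{WxfA, WxfD, WxfC} → row (6,3) (6,3) (1,1) (1,7)
{WxhA, WxhD, WxhC} → row (6,3) (6,3) (6,2) (6,2)
{EyfA, EyfD, EyfC, EyhA, EyhD, EyhC, EzfA, EzfD, EzfC, EzhA, EzhD, EzhC, ExfA, ExfD, ExfC, ExhA, ExhD, ExhC} → row (7,6) (7,6) (7,6) (7,6)
That's 11 distinct rows out of 36 strategies.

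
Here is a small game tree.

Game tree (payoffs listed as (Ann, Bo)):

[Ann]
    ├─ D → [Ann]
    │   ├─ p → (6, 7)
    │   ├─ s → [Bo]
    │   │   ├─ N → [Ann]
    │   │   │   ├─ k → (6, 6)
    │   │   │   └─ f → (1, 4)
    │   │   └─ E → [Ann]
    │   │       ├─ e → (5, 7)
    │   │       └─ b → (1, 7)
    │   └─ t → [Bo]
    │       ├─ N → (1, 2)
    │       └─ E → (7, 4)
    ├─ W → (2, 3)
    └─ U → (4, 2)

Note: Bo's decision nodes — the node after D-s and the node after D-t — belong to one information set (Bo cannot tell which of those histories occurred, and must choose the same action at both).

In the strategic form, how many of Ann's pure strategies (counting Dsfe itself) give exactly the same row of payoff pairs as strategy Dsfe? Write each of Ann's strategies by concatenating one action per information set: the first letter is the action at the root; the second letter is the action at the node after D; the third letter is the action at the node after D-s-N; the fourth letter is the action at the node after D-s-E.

Row for Dsfe (columns N, E): (1,4) (5,7).
Every one of Ann's information sets is on the play path for some reply by Bo when Ann follows Dsfe.
Changing the action at any of them therefore changes at least one column, so only Dsfe itself gives this row.

1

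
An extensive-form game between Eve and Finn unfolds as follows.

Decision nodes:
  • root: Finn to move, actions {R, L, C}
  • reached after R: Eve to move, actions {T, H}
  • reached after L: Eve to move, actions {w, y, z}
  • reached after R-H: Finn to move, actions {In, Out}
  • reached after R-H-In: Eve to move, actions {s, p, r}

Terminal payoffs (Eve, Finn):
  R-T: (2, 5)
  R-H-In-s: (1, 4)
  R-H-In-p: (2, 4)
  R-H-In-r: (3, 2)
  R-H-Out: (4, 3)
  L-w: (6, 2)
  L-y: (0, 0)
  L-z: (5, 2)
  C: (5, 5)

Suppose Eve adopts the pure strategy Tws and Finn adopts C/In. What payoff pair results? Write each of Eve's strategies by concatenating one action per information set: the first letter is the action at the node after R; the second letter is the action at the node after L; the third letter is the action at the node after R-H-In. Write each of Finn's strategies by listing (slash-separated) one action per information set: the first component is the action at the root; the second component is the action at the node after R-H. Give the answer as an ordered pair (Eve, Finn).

Trace the play path from the root:
  Finn plays C
→ terminal payoff (5, 5).
(Eve's choice at the node after R is never reached on this path, so it doesn't affect the outcome.)

(5, 5)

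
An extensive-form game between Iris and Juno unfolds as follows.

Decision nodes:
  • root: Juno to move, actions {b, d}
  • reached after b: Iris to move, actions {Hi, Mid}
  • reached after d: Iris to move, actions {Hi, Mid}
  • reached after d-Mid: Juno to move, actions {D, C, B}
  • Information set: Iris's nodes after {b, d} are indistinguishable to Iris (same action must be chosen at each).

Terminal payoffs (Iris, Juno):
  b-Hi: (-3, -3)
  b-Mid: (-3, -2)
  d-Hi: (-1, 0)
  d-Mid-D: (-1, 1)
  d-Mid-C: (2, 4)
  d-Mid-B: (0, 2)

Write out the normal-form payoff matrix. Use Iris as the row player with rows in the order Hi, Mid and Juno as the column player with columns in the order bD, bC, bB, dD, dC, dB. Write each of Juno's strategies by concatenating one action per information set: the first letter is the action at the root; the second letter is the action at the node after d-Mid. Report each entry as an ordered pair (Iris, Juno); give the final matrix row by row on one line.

Hi: (-3,-3) (-3,-3) (-3,-3) (-1,0) (-1,0) (-1,0) | Mid: (-3,-2) (-3,-2) (-3,-2) (-1,1) (2,4) (0,2)

Row Hi: bD→(-3,-3), bC→(-3,-3), bB→(-3,-3), dD→(-1,0), dC→(-1,0), dB→(-1,0)
Row Mid: bD→(-3,-2), bC→(-3,-2), bB→(-3,-2), dD→(-1,1), dC→(2,4), dB→(0,2)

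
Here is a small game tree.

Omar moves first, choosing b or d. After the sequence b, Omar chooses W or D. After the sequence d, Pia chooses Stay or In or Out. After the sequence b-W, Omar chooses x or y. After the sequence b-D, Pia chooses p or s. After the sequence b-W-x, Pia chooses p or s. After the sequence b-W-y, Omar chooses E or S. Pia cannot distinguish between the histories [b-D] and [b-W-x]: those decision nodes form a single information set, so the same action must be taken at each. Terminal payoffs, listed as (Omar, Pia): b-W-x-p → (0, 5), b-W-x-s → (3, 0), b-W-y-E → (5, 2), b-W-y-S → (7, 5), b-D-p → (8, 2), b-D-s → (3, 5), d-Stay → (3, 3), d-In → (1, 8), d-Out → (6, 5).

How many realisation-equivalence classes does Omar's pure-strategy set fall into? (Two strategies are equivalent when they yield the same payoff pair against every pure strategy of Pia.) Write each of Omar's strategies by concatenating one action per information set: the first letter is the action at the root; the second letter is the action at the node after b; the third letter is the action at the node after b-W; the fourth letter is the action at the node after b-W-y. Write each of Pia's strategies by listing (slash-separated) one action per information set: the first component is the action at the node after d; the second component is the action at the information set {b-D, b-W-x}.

Omar has 16 pure strategies: bWxE, bWxS, bWyE, bWyS, bDxE, bDxS, bDyE, bDyS, dWxE, dWxS, dWyE, dWyS, dDxE, dDxS, dDyE, dDyS. Columns: Stay/p, Stay/s, In/p, In/s, Out/p, Out/s.
{bWxE, bWxS} → row (0,5) (3,0) (0,5) (3,0) (0,5) (3,0)
{bWyE} → row (5,2) (5,2) (5,2) (5,2) (5,2) (5,2)
{bWyS} → row (7,5) (7,5) (7,5) (7,5) (7,5) (7,5)
{bDxE, bDxS, bDyE, bDyS} → row (8,2) (3,5) (8,2) (3,5) (8,2) (3,5)
{dWxE, dWxS, dWyE, dWyS, dDxE, dDxS, dDyE, dDyS} → row (3,3) (3,3) (1,8) (1,8) (6,5) (6,5)
That's 5 distinct rows out of 16 strategies.

5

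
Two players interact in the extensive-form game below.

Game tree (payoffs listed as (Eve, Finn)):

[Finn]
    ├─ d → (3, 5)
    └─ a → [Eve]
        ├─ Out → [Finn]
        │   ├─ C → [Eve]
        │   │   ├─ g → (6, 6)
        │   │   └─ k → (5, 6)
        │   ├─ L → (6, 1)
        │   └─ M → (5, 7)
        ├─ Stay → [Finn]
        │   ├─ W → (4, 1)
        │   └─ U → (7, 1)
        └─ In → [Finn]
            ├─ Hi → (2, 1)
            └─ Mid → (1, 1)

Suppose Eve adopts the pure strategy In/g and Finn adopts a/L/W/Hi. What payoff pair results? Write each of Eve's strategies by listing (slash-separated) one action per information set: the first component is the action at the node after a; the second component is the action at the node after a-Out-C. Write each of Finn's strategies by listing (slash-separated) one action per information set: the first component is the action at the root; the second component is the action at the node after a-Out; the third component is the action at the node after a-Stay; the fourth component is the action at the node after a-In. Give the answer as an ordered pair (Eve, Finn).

Trace the play path from the root:
  Finn plays a
  Eve plays In at [a]
  Finn plays Hi at [a-In]
→ terminal payoff (2, 1).
(Eve's choice at the node after a-Out-C is never reached on this path, so it doesn't affect the outcome.)

(2, 1)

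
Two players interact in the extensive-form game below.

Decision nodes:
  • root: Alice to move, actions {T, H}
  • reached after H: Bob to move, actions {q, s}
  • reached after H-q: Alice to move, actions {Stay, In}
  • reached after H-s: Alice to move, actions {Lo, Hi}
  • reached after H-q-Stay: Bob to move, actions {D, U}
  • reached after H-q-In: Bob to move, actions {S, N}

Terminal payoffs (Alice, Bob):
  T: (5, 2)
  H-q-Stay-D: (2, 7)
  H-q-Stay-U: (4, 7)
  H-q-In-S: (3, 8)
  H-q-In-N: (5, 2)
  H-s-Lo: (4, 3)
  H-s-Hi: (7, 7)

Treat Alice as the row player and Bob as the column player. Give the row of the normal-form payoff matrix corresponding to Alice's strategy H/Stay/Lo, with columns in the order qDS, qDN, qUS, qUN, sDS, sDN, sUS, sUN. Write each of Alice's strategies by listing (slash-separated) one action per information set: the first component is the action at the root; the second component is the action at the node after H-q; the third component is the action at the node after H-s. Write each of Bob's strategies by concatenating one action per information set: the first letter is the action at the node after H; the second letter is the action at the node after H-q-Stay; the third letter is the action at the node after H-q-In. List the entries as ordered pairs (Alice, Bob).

(2,7) (2,7) (4,7) (4,7) (4,3) (4,3) (4,3) (4,3)

vs qDS: Alice plays H → Bob plays q at [H] → Alice plays Stay at [H-q] → Bob plays D at [H-q-Stay] → (2, 7)
vs qDN: Alice plays H → Bob plays q at [H] → Alice plays Stay at [H-q] → Bob plays D at [H-q-Stay] → (2, 7)
vs qUS: Alice plays H → Bob plays q at [H] → Alice plays Stay at [H-q] → Bob plays U at [H-q-Stay] → (4, 7)
vs qUN: Alice plays H → Bob plays q at [H] → Alice plays Stay at [H-q] → Bob plays U at [H-q-Stay] → (4, 7)
vs sDS: Alice plays H → Bob plays s at [H] → Alice plays Lo at [H-s] → (4, 3)
vs sDN: Alice plays H → Bob plays s at [H] → Alice plays Lo at [H-s] → (4, 3)
vs sUS: Alice plays H → Bob plays s at [H] → Alice plays Lo at [H-s] → (4, 3)
vs sUN: Alice plays H → Bob plays s at [H] → Alice plays Lo at [H-s] → (4, 3)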